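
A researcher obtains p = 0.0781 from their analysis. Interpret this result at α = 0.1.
Since p = 0.0781 < α = 0.1, reject H₀.
There is sufficient evidence to reject the null hypothesis; the result is statistically significant at the 0.1 level.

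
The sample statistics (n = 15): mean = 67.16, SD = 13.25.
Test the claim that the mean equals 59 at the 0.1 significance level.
One-sample t-test:
H₀: μ = 59
H₁: μ ≠ 59
df = n - 1 = 14
t = (x̄ - μ₀) / (s/√n) = (67.16 - 59) / (13.25/√15) = 2.385
p-value = 0.0318

Since p-value < α = 0.1, we reject H₀.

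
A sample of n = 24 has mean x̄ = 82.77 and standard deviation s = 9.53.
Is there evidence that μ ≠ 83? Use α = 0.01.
One-sample t-test:
H₀: μ = 83
H₁: μ ≠ 83
df = n - 1 = 23
t = (x̄ - μ₀) / (s/√n) = (82.77 - 83) / (9.53/√24) = -0.118
p-value = 0.9069

Since p-value > α = 0.01, we fail to reject H₀.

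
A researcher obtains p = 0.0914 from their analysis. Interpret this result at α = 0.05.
Since p = 0.0914 > α = 0.05, fail to reject H₀.
There is insufficient evidence to reject the null hypothesis; the result is not statistically significant at the 0.05 level.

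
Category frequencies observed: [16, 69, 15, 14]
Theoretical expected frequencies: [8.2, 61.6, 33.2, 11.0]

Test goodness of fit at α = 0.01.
Chi-square goodness of fit test:
H₀: observed counts match expected distribution
H₁: observed counts differ from expected distribution
df = k - 1 = 3
χ² = Σ(O - E)²/E
   = (16 - 8.2)²/8.2 + (69 - 61.6)²/61.6 + (15 - 33.2)²/33.2 + (14 - 11.0)²/11.0
   = 7.420 + 0.889 + 9.977 + 0.818
   = 19.10
p-value = 0.0003

Since p-value < α = 0.01, we reject H₀.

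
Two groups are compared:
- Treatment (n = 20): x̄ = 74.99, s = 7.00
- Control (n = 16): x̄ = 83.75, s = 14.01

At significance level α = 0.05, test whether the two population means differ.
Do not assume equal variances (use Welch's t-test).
Welch's two-sample t-test:
H₀: μ₁ = μ₂
H₁: μ₁ ≠ μ₂
s₁²/n₁ = 7.00²/20 = 2.4500,  s₂²/n₂ = 14.01²/16 = 12.2675
SE = √(s₁²/n₁ + s₂²/n₂) = √(2.4500 + 12.2675) = 3.8363
df (Welch-Satterthwaite) = (s₁²/n₁ + s₂²/n₂)² / [(s₁²/n₁)²/(n₁-1) + (s₂²/n₂)²/(n₂-1)] ≈ 20.93
t = (x̄₁ - x̄₂) / SE = (74.99 - 83.75) / 3.8363 = -8.76 / 3.8363 = -2.283
p-value = 0.0330

Since p-value < α = 0.05, we reject H₀.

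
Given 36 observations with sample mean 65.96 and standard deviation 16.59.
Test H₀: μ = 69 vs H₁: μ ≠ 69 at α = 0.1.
One-sample t-test:
H₀: μ = 69
H₁: μ ≠ 69
df = n - 1 = 35
t = (x̄ - μ₀) / (s/√n) = (65.96 - 69) / (16.59/√36) = -1.099
p-value = 0.2791

Since p-value > α = 0.1, we fail to reject H₀.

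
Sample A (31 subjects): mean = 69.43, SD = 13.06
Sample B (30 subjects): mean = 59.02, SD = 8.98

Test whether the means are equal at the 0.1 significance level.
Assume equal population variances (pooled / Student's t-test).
Student's two-sample t-test (equal variances):
H₀: μ₁ = μ₂
H₁: μ₁ ≠ μ₂
df = n₁ + n₂ - 2 = 59
Pooled variance s_p² = [(n₁-1)s₁² + (n₂-1)s₂²] / (n₁ + n₂ - 2) = [(30)(13.06²) + (29)(8.98²)] / 59 = 126.3641
SE = √(s_p²(1/n₁ + 1/n₂)) = √(126.3641 × (1/31 + 1/30)) = 2.8790
t = (x̄₁ - x̄₂) / SE = (69.43 - 59.02) / 2.8790 = 10.41 / 2.8790 = 3.616
p-value = 0.0006

Since p-value < α = 0.1, we reject H₀.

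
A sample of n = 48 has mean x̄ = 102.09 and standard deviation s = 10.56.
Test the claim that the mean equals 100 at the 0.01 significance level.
One-sample t-test:
H₀: μ = 100
H₁: μ ≠ 100
df = n - 1 = 47
t = (x̄ - μ₀) / (s/√n) = (102.09 - 100) / (10.56/√48) = 1.371
p-value = 0.1768

Since p-value > α = 0.01, we fail to reject H₀.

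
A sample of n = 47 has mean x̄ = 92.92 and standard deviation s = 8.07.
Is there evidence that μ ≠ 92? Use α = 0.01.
One-sample t-test:
H₀: μ = 92
H₁: μ ≠ 92
df = n - 1 = 46
t = (x̄ - μ₀) / (s/√n) = (92.92 - 92) / (8.07/√47) = 0.782
p-value = 0.4385

Since p-value > α = 0.01, we fail to reject H₀.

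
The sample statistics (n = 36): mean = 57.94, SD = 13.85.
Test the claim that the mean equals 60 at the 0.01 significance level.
One-sample t-test:
H₀: μ = 60
H₁: μ ≠ 60
df = n - 1 = 35
t = (x̄ - μ₀) / (s/√n) = (57.94 - 60) / (13.85/√36) = -0.892
p-value = 0.3783

Since p-value > α = 0.01, we fail to reject H₀.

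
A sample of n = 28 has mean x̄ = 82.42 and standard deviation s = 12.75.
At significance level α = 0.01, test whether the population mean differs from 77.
One-sample t-test:
H₀: μ = 77
H₁: μ ≠ 77
df = n - 1 = 27
t = (x̄ - μ₀) / (s/√n) = (82.42 - 77) / (12.75/√28) = 2.249
p-value = 0.0328

Since p-value > α = 0.01, we fail to reject H₀.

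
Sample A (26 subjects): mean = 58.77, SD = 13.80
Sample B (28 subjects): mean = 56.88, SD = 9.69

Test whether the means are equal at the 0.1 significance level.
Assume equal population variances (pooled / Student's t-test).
Student's two-sample t-test (equal variances):
H₀: μ₁ = μ₂
H₁: μ₁ ≠ μ₂
df = n₁ + n₂ - 2 = 52
Pooled variance s_p² = [(n₁-1)s₁² + (n₂-1)s₂²] / (n₁ + n₂ - 2) = [(25)(13.80²) + (27)(9.69²)] / 52 = 140.3114
SE = √(s_p²(1/n₁ + 1/n₂)) = √(140.3114 × (1/26 + 1/28)) = 3.2261
t = (x̄₁ - x̄₂) / SE = (58.77 - 56.88) / 3.2261 = 1.89 / 3.2261 = 0.586
p-value = 0.5605

Since p-value > α = 0.1, we fail to reject H₀.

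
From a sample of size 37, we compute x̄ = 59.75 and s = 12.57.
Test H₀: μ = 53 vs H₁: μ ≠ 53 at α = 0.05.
One-sample t-test:
H₀: μ = 53
H₁: μ ≠ 53
df = n - 1 = 36
t = (x̄ - μ₀) / (s/√n) = (59.75 - 53) / (12.57/√37) = 3.266
p-value = 0.0024

Since p-value < α = 0.05, we reject H₀.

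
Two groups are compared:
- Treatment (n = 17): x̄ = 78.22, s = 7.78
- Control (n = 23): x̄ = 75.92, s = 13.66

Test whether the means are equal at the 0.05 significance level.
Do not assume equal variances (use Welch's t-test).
Welch's two-sample t-test:
H₀: μ₁ = μ₂
H₁: μ₁ ≠ μ₂
s₁²/n₁ = 7.78²/17 = 3.5605,  s₂²/n₂ = 13.66²/23 = 8.1129
SE = √(s₁²/n₁ + s₂²/n₂) = √(3.5605 + 8.1129) = 3.4166
df (Welch-Satterthwaite) = (s₁²/n₁ + s₂²/n₂)² / [(s₁²/n₁)²/(n₁-1) + (s₂²/n₂)²/(n₂-1)] ≈ 36.01
t = (x̄₁ - x̄₂) / SE = (78.22 - 75.92) / 3.4166 = 2.30 / 3.4166 = 0.673
p-value = 0.5051

Since p-value > α = 0.05, we fail to reject H₀.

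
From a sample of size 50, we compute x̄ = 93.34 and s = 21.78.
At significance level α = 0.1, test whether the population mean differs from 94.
One-sample t-test:
H₀: μ = 94
H₁: μ ≠ 94
df = n - 1 = 49
t = (x̄ - μ₀) / (s/√n) = (93.34 - 94) / (21.78/√50) = -0.214
p-value = 0.8312

Since p-value > α = 0.1, we fail to reject H₀.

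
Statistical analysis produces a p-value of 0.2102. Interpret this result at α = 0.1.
Since p = 0.2102 > α = 0.1, fail to reject H₀.
There is insufficient evidence to reject the null hypothesis; the result is not statistically significant at the 0.1 level.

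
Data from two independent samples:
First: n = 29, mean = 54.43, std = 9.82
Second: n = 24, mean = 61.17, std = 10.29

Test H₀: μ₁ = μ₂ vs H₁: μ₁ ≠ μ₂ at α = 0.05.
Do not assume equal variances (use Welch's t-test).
Welch's two-sample t-test:
H₀: μ₁ = μ₂
H₁: μ₁ ≠ μ₂
s₁²/n₁ = 9.82²/29 = 3.3253,  s₂²/n₂ = 10.29²/24 = 4.4118
SE = √(s₁²/n₁ + s₂²/n₂) = √(3.3253 + 4.4118) = 2.7816
df (Welch-Satterthwaite) = (s₁²/n₁ + s₂²/n₂)² / [(s₁²/n₁)²/(n₁-1) + (s₂²/n₂)²/(n₂-1)] ≈ 48.23
t = (x̄₁ - x̄₂) / SE = (54.43 - 61.17) / 2.7816 = -6.74 / 2.7816 = -2.423
p-value = 0.0192

Since p-value < α = 0.05, we reject H₀.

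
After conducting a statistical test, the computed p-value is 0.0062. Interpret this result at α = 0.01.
Since p = 0.0062 < α = 0.01, reject H₀.
There is sufficient evidence to reject the null hypothesis; the result is statistically significant at the 0.01 level.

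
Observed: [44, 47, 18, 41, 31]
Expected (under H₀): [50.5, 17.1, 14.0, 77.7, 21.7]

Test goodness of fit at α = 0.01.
Chi-square goodness of fit test:
H₀: observed counts match expected distribution
H₁: observed counts differ from expected distribution
df = k - 1 = 4
χ² = Σ(O - E)²/E
   = (44 - 50.5)²/50.5 + (47 - 17.1)²/17.1 + (18 - 14.0)²/14.0 + (41 - 77.7)²/77.7 + (31 - 21.7)²/21.7
   = 0.837 + 52.281 + 1.143 + 17.334 + 3.986
   = 75.58
p-value < 0.0001

Since p-value < α = 0.01, we reject H₀.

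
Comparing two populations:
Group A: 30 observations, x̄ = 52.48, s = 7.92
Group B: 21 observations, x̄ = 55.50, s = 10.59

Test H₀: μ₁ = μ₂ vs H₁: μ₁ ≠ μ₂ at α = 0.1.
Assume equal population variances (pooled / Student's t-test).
Student's two-sample t-test (equal variances):
H₀: μ₁ = μ₂
H₁: μ₁ ≠ μ₂
df = n₁ + n₂ - 2 = 49
Pooled variance s_p² = [(n₁-1)s₁² + (n₂-1)s₂²] / (n₁ + n₂ - 2) = [(29)(7.92²) + (20)(10.59²)] / 49 = 82.8985
SE = √(s_p²(1/n₁ + 1/n₂)) = √(82.8985 × (1/30 + 1/21)) = 2.5905
t = (x̄₁ - x̄₂) / SE = (52.48 - 55.50) / 2.5905 = -3.02 / 2.5905 = -1.166
p-value = 0.2493

Since p-value > α = 0.1, we fail to reject H₀.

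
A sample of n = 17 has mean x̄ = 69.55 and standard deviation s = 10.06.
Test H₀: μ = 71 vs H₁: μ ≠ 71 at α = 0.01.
One-sample t-test:
H₀: μ = 71
H₁: μ ≠ 71
df = n - 1 = 16
t = (x̄ - μ₀) / (s/√n) = (69.55 - 71) / (10.06/√17) = -0.594
p-value = 0.5606

Since p-value > α = 0.01, we fail to reject H₀.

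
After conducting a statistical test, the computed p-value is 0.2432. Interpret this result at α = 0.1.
Since p = 0.2432 > α = 0.1, fail to reject H₀.
There is insufficient evidence to reject the null hypothesis; the result is not statistically significant at the 0.1 level.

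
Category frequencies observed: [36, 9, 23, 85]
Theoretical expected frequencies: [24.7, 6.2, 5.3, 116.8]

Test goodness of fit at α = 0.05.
Chi-square goodness of fit test:
H₀: observed counts match expected distribution
H₁: observed counts differ from expected distribution
df = k - 1 = 3
χ² = Σ(O - E)²/E
   = (36 - 24.7)²/24.7 + (9 - 6.2)²/6.2 + (23 - 5.3)²/5.3 + (85 - 116.8)²/116.8
   = 5.170 + 1.265 + 59.111 + 8.658
   = 74.20
p-value < 0.0001

Since p-value < α = 0.05, we reject H₀.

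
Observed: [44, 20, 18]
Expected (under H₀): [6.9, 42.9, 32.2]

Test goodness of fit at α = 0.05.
Chi-square goodness of fit test:
H₀: observed counts match expected distribution
H₁: observed counts differ from expected distribution
df = k - 1 = 2
χ² = Σ(O - E)²/E
   = (44 - 6.9)²/6.9 + (20 - 42.9)²/42.9 + (18 - 32.2)²/32.2
   = 199.480 + 12.224 + 6.262
   = 217.97
p-value < 0.0001

Since p-value < α = 0.05, we reject H₀.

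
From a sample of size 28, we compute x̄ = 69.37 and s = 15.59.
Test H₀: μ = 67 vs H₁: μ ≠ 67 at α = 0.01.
One-sample t-test:
H₀: μ = 67
H₁: μ ≠ 67
df = n - 1 = 27
t = (x̄ - μ₀) / (s/√n) = (69.37 - 67) / (15.59/√28) = 0.804
p-value = 0.4282

Since p-value > α = 0.01, we fail to reject H₀.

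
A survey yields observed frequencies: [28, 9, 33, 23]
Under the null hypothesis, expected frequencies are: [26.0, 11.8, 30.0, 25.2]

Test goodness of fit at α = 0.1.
Chi-square goodness of fit test:
H₀: observed counts match expected distribution
H₁: observed counts differ from expected distribution
df = k - 1 = 3
χ² = Σ(O - E)²/E
   = (28 - 26.0)²/26.0 + (9 - 11.8)²/11.8 + (33 - 30.0)²/30.0 + (23 - 25.2)²/25.2
   = 0.154 + 0.664 + 0.300 + 0.192
   = 1.31
p-value = 0.7267

Since p-value > α = 0.1, we fail to reject H₀.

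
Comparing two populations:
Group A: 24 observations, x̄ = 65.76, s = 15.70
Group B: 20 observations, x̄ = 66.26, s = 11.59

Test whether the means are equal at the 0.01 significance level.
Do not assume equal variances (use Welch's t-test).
Welch's two-sample t-test:
H₀: μ₁ = μ₂
H₁: μ₁ ≠ μ₂
s₁²/n₁ = 15.70²/24 = 10.2704,  s₂²/n₂ = 11.59²/20 = 6.7164
SE = √(s₁²/n₁ + s₂²/n₂) = √(10.2704 + 6.7164) = 4.1215
df (Welch-Satterthwaite) = (s₁²/n₁ + s₂²/n₂)² / [(s₁²/n₁)²/(n₁-1) + (s₂²/n₂)²/(n₂-1)] ≈ 41.46
t = (x̄₁ - x̄₂) / SE = (65.76 - 66.26) / 4.1215 = -0.50 / 4.1215 = -0.121
p-value = 0.9040

Since p-value > α = 0.01, we fail to reject H₀.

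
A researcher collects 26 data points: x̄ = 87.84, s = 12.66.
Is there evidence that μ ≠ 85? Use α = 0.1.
One-sample t-test:
H₀: μ = 85
H₁: μ ≠ 85
df = n - 1 = 25
t = (x̄ - μ₀) / (s/√n) = (87.84 - 85) / (12.66/√26) = 1.144
p-value = 0.2635

Since p-value > α = 0.1, we fail to reject H₀.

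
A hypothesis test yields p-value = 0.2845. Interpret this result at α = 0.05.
Since p = 0.2845 > α = 0.05, fail to reject H₀.
There is insufficient evidence to reject the null hypothesis; the result is not statistically significant at the 0.05 level.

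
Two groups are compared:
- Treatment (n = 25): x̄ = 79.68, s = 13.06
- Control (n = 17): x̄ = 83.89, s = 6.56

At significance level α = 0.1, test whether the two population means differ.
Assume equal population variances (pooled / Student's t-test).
Student's two-sample t-test (equal variances):
H₀: μ₁ = μ₂
H₁: μ₁ ≠ μ₂
df = n₁ + n₂ - 2 = 40
Pooled variance s_p² = [(n₁-1)s₁² + (n₂-1)s₂²] / (n₁ + n₂ - 2) = [(24)(13.06²) + (16)(6.56²)] / 40 = 119.5516
SE = √(s_p²(1/n₁ + 1/n₂)) = √(119.5516 × (1/25 + 1/17)) = 3.4372
t = (x̄₁ - x̄₂) / SE = (79.68 - 83.89) / 3.4372 = -4.21 / 3.4372 = -1.225
p-value = 0.2278

Since p-value > α = 0.1, we fail to reject H₀.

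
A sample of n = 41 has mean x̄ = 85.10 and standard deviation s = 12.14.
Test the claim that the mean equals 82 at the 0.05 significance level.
One-sample t-test:
H₀: μ = 82
H₁: μ ≠ 82
df = n - 1 = 40
t = (x̄ - μ₀) / (s/√n) = (85.10 - 82) / (12.14/√41) = 1.635
p-value = 0.1099

Since p-value > α = 0.05, we fail to reject H₀.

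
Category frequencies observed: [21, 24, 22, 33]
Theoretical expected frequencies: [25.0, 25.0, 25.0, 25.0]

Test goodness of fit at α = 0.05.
Chi-square goodness of fit test:
H₀: observed counts match expected distribution
H₁: observed counts differ from expected distribution
df = k - 1 = 3
χ² = Σ(O - E)²/E
   = (21 - 25.0)²/25.0 + (24 - 25.0)²/25.0 + (22 - 25.0)²/25.0 + (33 - 25.0)²/25.0
   = 0.640 + 0.040 + 0.360 + 2.560
   = 3.60
p-value = 0.3080

Since p-value > α = 0.05, we fail to reject H₀.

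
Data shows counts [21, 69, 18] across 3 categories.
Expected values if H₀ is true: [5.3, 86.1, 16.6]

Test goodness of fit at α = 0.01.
Chi-square goodness of fit test:
H₀: observed counts match expected distribution
H₁: observed counts differ from expected distribution
df = k - 1 = 2
χ² = Σ(O - E)²/E
   = (21 - 5.3)²/5.3 + (69 - 86.1)²/86.1 + (18 - 16.6)²/16.6
   = 46.508 + 3.396 + 0.118
   = 50.02
p-value < 0.0001

Since p-value < α = 0.01, we reject H₀.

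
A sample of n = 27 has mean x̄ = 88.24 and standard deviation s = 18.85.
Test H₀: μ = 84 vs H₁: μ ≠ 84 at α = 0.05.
One-sample t-test:
H₀: μ = 84
H₁: μ ≠ 84
df = n - 1 = 26
t = (x̄ - μ₀) / (s/√n) = (88.24 - 84) / (18.85/√27) = 1.169
p-value = 0.2531

Since p-value > α = 0.05, we fail to reject H₀.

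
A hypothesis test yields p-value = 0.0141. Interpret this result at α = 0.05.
Since p = 0.0141 < α = 0.05, reject H₀.
There is sufficient evidence to reject the null hypothesis; the result is statistically significant at the 0.05 level.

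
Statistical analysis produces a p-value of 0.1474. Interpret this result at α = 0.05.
Since p = 0.1474 > α = 0.05, fail to reject H₀.
There is insufficient evidence to reject the null hypothesis; the result is not statistically significant at the 0.05 level.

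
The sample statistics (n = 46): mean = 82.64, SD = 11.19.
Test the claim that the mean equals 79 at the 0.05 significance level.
One-sample t-test:
H₀: μ = 79
H₁: μ ≠ 79
df = n - 1 = 45
t = (x̄ - μ₀) / (s/√n) = (82.64 - 79) / (11.19/√46) = 2.206
p-value = 0.0325

Since p-value < α = 0.05, we reject H₀.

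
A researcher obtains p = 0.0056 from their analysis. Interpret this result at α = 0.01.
Since p = 0.0056 < α = 0.01, reject H₀.
There is sufficient evidence to reject the null hypothesis; the result is statistically significant at the 0.01 level.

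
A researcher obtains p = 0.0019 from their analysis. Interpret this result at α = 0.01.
Since p = 0.0019 < α = 0.01, reject H₀.
There is sufficient evidence to reject the null hypothesis; the result is statistically significant at the 0.01 level.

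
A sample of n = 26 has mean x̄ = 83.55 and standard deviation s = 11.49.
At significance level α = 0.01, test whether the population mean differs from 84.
One-sample t-test:
H₀: μ = 84
H₁: μ ≠ 84
df = n - 1 = 25
t = (x̄ - μ₀) / (s/√n) = (83.55 - 84) / (11.49/√26) = -0.200
p-value = 0.8433

Since p-value > α = 0.01, we fail to reject H₀.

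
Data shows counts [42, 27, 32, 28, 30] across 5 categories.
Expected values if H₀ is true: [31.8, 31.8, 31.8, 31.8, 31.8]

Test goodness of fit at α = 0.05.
Chi-square goodness of fit test:
H₀: observed counts match expected distribution
H₁: observed counts differ from expected distribution
df = k - 1 = 4
χ² = Σ(O - E)²/E
   = (42 - 31.8)²/31.8 + (27 - 31.8)²/31.8 + (32 - 31.8)²/31.8 + (28 - 31.8)²/31.8 + (30 - 31.8)²/31.8
   = 3.272 + 0.725 + 0.001 + 0.454 + 0.102
   = 4.55
p-value = 0.3363

Since p-value > α = 0.05, we fail to reject H₀.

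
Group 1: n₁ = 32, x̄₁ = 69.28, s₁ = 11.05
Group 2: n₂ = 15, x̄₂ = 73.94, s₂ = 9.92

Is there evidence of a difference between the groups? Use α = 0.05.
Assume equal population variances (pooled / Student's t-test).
Student's two-sample t-test (equal variances):
H₀: μ₁ = μ₂
H₁: μ₁ ≠ μ₂
df = n₁ + n₂ - 2 = 45
Pooled variance s_p² = [(n₁-1)s₁² + (n₂-1)s₂²] / (n₁ + n₂ - 2) = [(31)(11.05²) + (14)(9.92²)] / 45 = 114.7304
SE = √(s_p²(1/n₁ + 1/n₂)) = √(114.7304 × (1/32 + 1/15)) = 3.3517
t = (x̄₁ - x̄₂) / SE = (69.28 - 73.94) / 3.3517 = -4.66 / 3.3517 = -1.390
p-value = 0.1713

Since p-value > α = 0.05, we fail to reject H₀.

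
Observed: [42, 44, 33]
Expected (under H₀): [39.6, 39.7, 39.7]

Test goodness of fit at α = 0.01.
Chi-square goodness of fit test:
H₀: observed counts match expected distribution
H₁: observed counts differ from expected distribution
df = k - 1 = 2
χ² = Σ(O - E)²/E
   = (42 - 39.6)²/39.6 + (44 - 39.7)²/39.7 + (33 - 39.7)²/39.7
   = 0.145 + 0.466 + 1.131
   = 1.74
p-value = 0.4185

Since p-value > α = 0.01, we fail to reject H₀.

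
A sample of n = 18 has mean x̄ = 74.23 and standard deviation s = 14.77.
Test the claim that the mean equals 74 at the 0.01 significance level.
One-sample t-test:
H₀: μ = 74
H₁: μ ≠ 74
df = n - 1 = 17
t = (x̄ - μ₀) / (s/√n) = (74.23 - 74) / (14.77/√18) = 0.066
p-value = 0.9481

Since p-value > α = 0.01, we fail to reject H₀.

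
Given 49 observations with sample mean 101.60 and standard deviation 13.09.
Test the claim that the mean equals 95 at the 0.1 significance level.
One-sample t-test:
H₀: μ = 95
H₁: μ ≠ 95
df = n - 1 = 48
t = (x̄ - μ₀) / (s/√n) = (101.60 - 95) / (13.09/√49) = 3.529
p-value = 0.0009

Since p-value < α = 0.1, we reject H₀.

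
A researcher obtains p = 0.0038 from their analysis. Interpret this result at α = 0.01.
Since p = 0.0038 < α = 0.01, reject H₀.
There is sufficient evidence to reject the null hypothesis; the result is statistically significant at the 0.01 level.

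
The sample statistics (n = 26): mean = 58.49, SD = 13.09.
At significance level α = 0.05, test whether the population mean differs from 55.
One-sample t-test:
H₀: μ = 55
H₁: μ ≠ 55
df = n - 1 = 25
t = (x̄ - μ₀) / (s/√n) = (58.49 - 55) / (13.09/√26) = 1.359
p-value = 0.1861

Since p-value > α = 0.05, we fail to reject H₀.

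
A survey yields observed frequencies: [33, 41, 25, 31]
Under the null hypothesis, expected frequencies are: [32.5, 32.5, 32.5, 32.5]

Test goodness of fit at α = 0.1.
Chi-square goodness of fit test:
H₀: observed counts match expected distribution
H₁: observed counts differ from expected distribution
df = k - 1 = 3
χ² = Σ(O - E)²/E
   = (33 - 32.5)²/32.5 + (41 - 32.5)²/32.5 + (25 - 32.5)²/32.5 + (31 - 32.5)²/32.5
   = 0.008 + 2.223 + 1.731 + 0.069
   = 4.03
p-value = 0.2582

Since p-value > α = 0.1, we fail to reject H₀.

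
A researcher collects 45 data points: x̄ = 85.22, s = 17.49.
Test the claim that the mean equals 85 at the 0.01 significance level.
One-sample t-test:
H₀: μ = 85
H₁: μ ≠ 85
df = n - 1 = 44
t = (x̄ - μ₀) / (s/√n) = (85.22 - 85) / (17.49/√45) = 0.084
p-value = 0.9331

Since p-value > α = 0.01, we fail to reject H₀.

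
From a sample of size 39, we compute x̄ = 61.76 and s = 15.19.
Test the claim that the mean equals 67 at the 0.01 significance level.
One-sample t-test:
H₀: μ = 67
H₁: μ ≠ 67
df = n - 1 = 38
t = (x̄ - μ₀) / (s/√n) = (61.76 - 67) / (15.19/√39) = -2.154
p-value = 0.0376

Since p-value > α = 0.01, we fail to reject H₀.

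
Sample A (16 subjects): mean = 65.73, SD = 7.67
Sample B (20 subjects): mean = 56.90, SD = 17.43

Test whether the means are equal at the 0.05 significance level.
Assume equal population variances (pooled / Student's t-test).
Student's two-sample t-test (equal variances):
H₀: μ₁ = μ₂
H₁: μ₁ ≠ μ₂
df = n₁ + n₂ - 2 = 34
Pooled variance s_p² = [(n₁-1)s₁² + (n₂-1)s₂²] / (n₁ + n₂ - 2) = [(15)(7.67²) + (19)(17.43²)] / 34 = 195.7273
SE = √(s_p²(1/n₁ + 1/n₂)) = √(195.7273 × (1/16 + 1/20)) = 4.6925
t = (x̄₁ - x̄₂) / SE = (65.73 - 56.90) / 4.6925 = 8.83 / 4.6925 = 1.882
p-value = 0.0685

Since p-value > α = 0.05, we fail to reject H₀.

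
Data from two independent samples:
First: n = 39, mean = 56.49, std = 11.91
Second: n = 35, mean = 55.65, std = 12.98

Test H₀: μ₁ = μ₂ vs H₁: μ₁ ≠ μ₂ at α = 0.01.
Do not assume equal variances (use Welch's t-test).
Welch's two-sample t-test:
H₀: μ₁ = μ₂
H₁: μ₁ ≠ μ₂
s₁²/n₁ = 11.91²/39 = 3.6371,  s₂²/n₂ = 12.98²/35 = 4.8137
SE = √(s₁²/n₁ + s₂²/n₂) = √(3.6371 + 4.8137) = 2.9070
df (Welch-Satterthwaite) = (s₁²/n₁ + s₂²/n₂)² / [(s₁²/n₁)²/(n₁-1) + (s₂²/n₂)²/(n₂-1)] ≈ 69.36
t = (x̄₁ - x̄₂) / SE = (56.49 - 55.65) / 2.9070 = 0.84 / 2.9070 = 0.289
p-value = 0.7735

Since p-value > α = 0.01, we fail to reject H₀.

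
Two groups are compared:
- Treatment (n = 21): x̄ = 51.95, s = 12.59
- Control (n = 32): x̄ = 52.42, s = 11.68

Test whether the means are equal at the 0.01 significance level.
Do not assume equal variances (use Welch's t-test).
Welch's two-sample t-test:
H₀: μ₁ = μ₂
H₁: μ₁ ≠ μ₂
s₁²/n₁ = 12.59²/21 = 7.5480,  s₂²/n₂ = 11.68²/32 = 4.2632
SE = √(s₁²/n₁ + s₂²/n₂) = √(7.5480 + 4.2632) = 3.4367
df (Welch-Satterthwaite) = (s₁²/n₁ + s₂²/n₂)² / [(s₁²/n₁)²/(n₁-1) + (s₂²/n₂)²/(n₂-1)] ≈ 40.61
t = (x̄₁ - x̄₂) / SE = (51.95 - 52.42) / 3.4367 = -0.47 / 3.4367 = -0.137
p-value = 0.8919

Since p-value > α = 0.01, we fail to reject H₀.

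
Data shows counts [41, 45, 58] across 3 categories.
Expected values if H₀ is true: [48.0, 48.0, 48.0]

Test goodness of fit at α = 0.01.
Chi-square goodness of fit test:
H₀: observed counts match expected distribution
H₁: observed counts differ from expected distribution
df = k - 1 = 2
χ² = Σ(O - E)²/E
   = (41 - 48.0)²/48.0 + (45 - 48.0)²/48.0 + (58 - 48.0)²/48.0
   = 1.021 + 0.188 + 2.083
   = 3.29
p-value = 0.1929

Since p-value > α = 0.01, we fail to reject H₀.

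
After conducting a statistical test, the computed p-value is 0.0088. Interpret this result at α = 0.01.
Since p = 0.0088 < α = 0.01, reject H₀.
There is sufficient evidence to reject the null hypothesis; the result is statistically significant at the 0.01 level.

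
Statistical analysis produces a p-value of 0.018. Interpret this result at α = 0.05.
Since p = 0.018 < α = 0.05, reject H₀.
There is sufficient evidence to reject the null hypothesis; the result is statistically significant at the 0.05 level.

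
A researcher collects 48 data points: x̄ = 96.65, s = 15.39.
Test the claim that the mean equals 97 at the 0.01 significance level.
One-sample t-test:
H₀: μ = 97
H₁: μ ≠ 97
df = n - 1 = 47
t = (x̄ - μ₀) / (s/√n) = (96.65 - 97) / (15.39/√48) = -0.158
p-value = 0.8755

Since p-value > α = 0.01, we fail to reject H₀.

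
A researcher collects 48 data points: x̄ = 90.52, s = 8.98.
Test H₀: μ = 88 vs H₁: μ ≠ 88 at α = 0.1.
One-sample t-test:
H₀: μ = 88
H₁: μ ≠ 88
df = n - 1 = 47
t = (x̄ - μ₀) / (s/√n) = (90.52 - 88) / (8.98/√48) = 1.944
p-value = 0.0579

Since p-value < α = 0.1, we reject H₀.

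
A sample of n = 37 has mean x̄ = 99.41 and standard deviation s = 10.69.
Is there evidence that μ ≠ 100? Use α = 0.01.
One-sample t-test:
H₀: μ = 100
H₁: μ ≠ 100
df = n - 1 = 36
t = (x̄ - μ₀) / (s/√n) = (99.41 - 100) / (10.69/√37) = -0.336
p-value = 0.7390

Since p-value > α = 0.01, we fail to reject H₀.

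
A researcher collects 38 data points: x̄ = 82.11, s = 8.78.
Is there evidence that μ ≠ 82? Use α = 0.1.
One-sample t-test:
H₀: μ = 82
H₁: μ ≠ 82
df = n - 1 = 37
t = (x̄ - μ₀) / (s/√n) = (82.11 - 82) / (8.78/√38) = 0.077
p-value = 0.9389

Since p-value > α = 0.1, we fail to reject H₀.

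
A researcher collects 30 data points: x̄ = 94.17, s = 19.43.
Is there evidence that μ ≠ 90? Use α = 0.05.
One-sample t-test:
H₀: μ = 90
H₁: μ ≠ 90
df = n - 1 = 29
t = (x̄ - μ₀) / (s/√n) = (94.17 - 90) / (19.43/√30) = 1.176
p-value = 0.2494

Since p-value > α = 0.05, we fail to reject H₀.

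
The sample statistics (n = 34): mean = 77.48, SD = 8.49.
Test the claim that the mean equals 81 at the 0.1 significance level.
One-sample t-test:
H₀: μ = 81
H₁: μ ≠ 81
df = n - 1 = 33
t = (x̄ - μ₀) / (s/√n) = (77.48 - 81) / (8.49/√34) = -2.418
p-value = 0.0213

Since p-value < α = 0.1, we reject H₀.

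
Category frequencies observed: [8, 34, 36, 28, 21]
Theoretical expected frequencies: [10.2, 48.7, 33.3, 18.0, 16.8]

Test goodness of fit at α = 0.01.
Chi-square goodness of fit test:
H₀: observed counts match expected distribution
H₁: observed counts differ from expected distribution
df = k - 1 = 4
χ² = Σ(O - E)²/E
   = (8 - 10.2)²/10.2 + (34 - 48.7)²/48.7 + (36 - 33.3)²/33.3 + (28 - 18.0)²/18.0 + (21 - 16.8)²/16.8
   = 0.475 + 4.437 + 0.219 + 5.556 + 1.050
   = 11.74
p-value = 0.0194

Since p-value > α = 0.01, we fail to reject H₀.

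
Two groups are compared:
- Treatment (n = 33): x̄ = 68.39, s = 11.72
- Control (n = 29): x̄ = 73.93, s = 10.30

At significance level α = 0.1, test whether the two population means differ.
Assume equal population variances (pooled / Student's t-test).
Student's two-sample t-test (equal variances):
H₀: μ₁ = μ₂
H₁: μ₁ ≠ μ₂
df = n₁ + n₂ - 2 = 60
Pooled variance s_p² = [(n₁-1)s₁² + (n₂-1)s₂²] / (n₁ + n₂ - 2) = [(32)(11.72²) + (28)(10.30²)] / 60 = 122.7665
SE = √(s_p²(1/n₁ + 1/n₂)) = √(122.7665 × (1/33 + 1/29)) = 2.8202
t = (x̄₁ - x̄₂) / SE = (68.39 - 73.93) / 2.8202 = -5.54 / 2.8202 = -1.964
p-value = 0.0541

Since p-value < α = 0.1, we reject H₀.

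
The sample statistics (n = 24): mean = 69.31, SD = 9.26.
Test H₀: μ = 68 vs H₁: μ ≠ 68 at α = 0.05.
One-sample t-test:
H₀: μ = 68
H₁: μ ≠ 68
df = n - 1 = 23
t = (x̄ - μ₀) / (s/√n) = (69.31 - 68) / (9.26/√24) = 0.693
p-value = 0.4952

Since p-value > α = 0.05, we fail to reject H₀.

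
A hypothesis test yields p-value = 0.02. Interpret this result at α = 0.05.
Since p = 0.02 < α = 0.05, reject H₀.
There is sufficient evidence to reject the null hypothesis; the result is statistically significant at the 0.05 level.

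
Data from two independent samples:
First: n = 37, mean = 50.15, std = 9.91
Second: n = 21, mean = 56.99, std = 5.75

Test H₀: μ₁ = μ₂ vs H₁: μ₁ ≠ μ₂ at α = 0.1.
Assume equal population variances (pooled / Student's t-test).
Student's two-sample t-test (equal variances):
H₀: μ₁ = μ₂
H₁: μ₁ ≠ μ₂
df = n₁ + n₂ - 2 = 56
Pooled variance s_p² = [(n₁-1)s₁² + (n₂-1)s₂²] / (n₁ + n₂ - 2) = [(36)(9.91²) + (20)(5.75²)] / 56 = 74.9418
SE = √(s_p²(1/n₁ + 1/n₂)) = √(74.9418 × (1/37 + 1/21)) = 2.3652
t = (x̄₁ - x̄₂) / SE = (50.15 - 56.99) / 2.3652 = -6.84 / 2.3652 = -2.892
p-value = 0.0054

Since p-value < α = 0.1, we reject H₀.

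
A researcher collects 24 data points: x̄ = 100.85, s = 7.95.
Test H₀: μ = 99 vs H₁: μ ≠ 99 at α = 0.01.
One-sample t-test:
H₀: μ = 99
H₁: μ ≠ 99
df = n - 1 = 23
t = (x̄ - μ₀) / (s/√n) = (100.85 - 99) / (7.95/√24) = 1.140
p-value = 0.2660

Since p-value > α = 0.01, we fail to reject H₀.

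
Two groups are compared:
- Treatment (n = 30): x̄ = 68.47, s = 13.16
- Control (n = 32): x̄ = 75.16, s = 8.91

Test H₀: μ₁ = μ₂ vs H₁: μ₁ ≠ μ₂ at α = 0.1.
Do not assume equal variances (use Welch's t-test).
Welch's two-sample t-test:
H₀: μ₁ = μ₂
H₁: μ₁ ≠ μ₂
s₁²/n₁ = 13.16²/30 = 5.7729,  s₂²/n₂ = 8.91²/32 = 2.4809
SE = √(s₁²/n₁ + s₂²/n₂) = √(5.7729 + 2.4809) = 2.8729
df (Welch-Satterthwaite) = (s₁²/n₁ + s₂²/n₂)² / [(s₁²/n₁)²/(n₁-1) + (s₂²/n₂)²/(n₂-1)] ≈ 50.55
t = (x̄₁ - x̄₂) / SE = (68.47 - 75.16) / 2.8729 = -6.69 / 2.8729 = -2.329
p-value = 0.0239

Since p-value < α = 0.1, we reject H₀.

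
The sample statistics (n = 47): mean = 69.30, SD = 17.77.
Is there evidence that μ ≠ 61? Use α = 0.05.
One-sample t-test:
H₀: μ = 61
H₁: μ ≠ 61
df = n - 1 = 46
t = (x̄ - μ₀) / (s/√n) = (69.30 - 61) / (17.77/√47) = 3.202
p-value = 0.0025

Since p-value < α = 0.05, we reject H₀.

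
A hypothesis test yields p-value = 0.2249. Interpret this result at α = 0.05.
Since p = 0.2249 > α = 0.05, fail to reject H₀.
There is insufficient evidence to reject the null hypothesis; the result is not statistically significant at the 0.05 level.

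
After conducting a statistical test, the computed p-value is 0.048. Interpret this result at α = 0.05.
Since p = 0.048 < α = 0.05, reject H₀.
There is sufficient evidence to reject the null hypothesis; the result is statistically significant at the 0.05 level.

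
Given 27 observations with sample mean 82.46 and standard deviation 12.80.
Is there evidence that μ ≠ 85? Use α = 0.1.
One-sample t-test:
H₀: μ = 85
H₁: μ ≠ 85
df = n - 1 = 26
t = (x̄ - μ₀) / (s/√n) = (82.46 - 85) / (12.80/√27) = -1.031
p-value = 0.3120

Since p-value > α = 0.1, we fail to reject H₀.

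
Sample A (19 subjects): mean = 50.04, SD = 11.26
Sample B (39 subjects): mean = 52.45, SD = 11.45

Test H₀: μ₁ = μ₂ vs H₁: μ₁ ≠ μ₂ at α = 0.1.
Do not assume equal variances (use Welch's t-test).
Welch's two-sample t-test:
H₀: μ₁ = μ₂
H₁: μ₁ ≠ μ₂
s₁²/n₁ = 11.26²/19 = 6.6730,  s₂²/n₂ = 11.45²/39 = 3.3616
SE = √(s₁²/n₁ + s₂²/n₂) = √(6.6730 + 3.3616) = 3.1677
df (Welch-Satterthwaite) = (s₁²/n₁ + s₂²/n₂)² / [(s₁²/n₁)²/(n₁-1) + (s₂²/n₂)²/(n₂-1)] ≈ 36.34
t = (x̄₁ - x̄₂) / SE = (50.04 - 52.45) / 3.1677 = -2.41 / 3.1677 = -0.761
p-value = 0.4517

Since p-value > α = 0.1, we fail to reject H₀.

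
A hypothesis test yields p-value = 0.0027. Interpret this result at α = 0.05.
Since p = 0.0027 < α = 0.05, reject H₀.
There is sufficient evidence to reject the null hypothesis; the result is statistically significant at the 0.05 level.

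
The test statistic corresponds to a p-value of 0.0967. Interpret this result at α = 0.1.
Since p = 0.0967 < α = 0.1, reject H₀.
There is sufficient evidence to reject the null hypothesis; the result is statistically significant at the 0.1 level.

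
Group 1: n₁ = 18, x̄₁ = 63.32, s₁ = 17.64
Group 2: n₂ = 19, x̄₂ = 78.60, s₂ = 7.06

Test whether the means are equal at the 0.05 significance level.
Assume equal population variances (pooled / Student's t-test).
Student's two-sample t-test (equal variances):
H₀: μ₁ = μ₂
H₁: μ₁ ≠ μ₂
df = n₁ + n₂ - 2 = 35
Pooled variance s_p² = [(n₁-1)s₁² + (n₂-1)s₂²] / (n₁ + n₂ - 2) = [(17)(17.64²) + (18)(7.06²)] / 35 = 176.7734
SE = √(s_p²(1/n₁ + 1/n₂)) = √(176.7734 × (1/18 + 1/19)) = 4.3732
t = (x̄₁ - x̄₂) / SE = (63.32 - 78.60) / 4.3732 = -15.28 / 4.3732 = -3.494
p-value = 0.0013

Since p-value < α = 0.05, we reject H₀.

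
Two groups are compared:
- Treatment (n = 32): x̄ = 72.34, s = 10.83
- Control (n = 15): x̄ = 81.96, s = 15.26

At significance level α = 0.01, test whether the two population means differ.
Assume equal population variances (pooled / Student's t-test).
Student's two-sample t-test (equal variances):
H₀: μ₁ = μ₂
H₁: μ₁ ≠ μ₂
df = n₁ + n₂ - 2 = 45
Pooled variance s_p² = [(n₁-1)s₁² + (n₂-1)s₂²] / (n₁ + n₂ - 2) = [(31)(10.83²) + (14)(15.26²)] / 45 = 153.2467
SE = √(s_p²(1/n₁ + 1/n₂)) = √(153.2467 × (1/32 + 1/15)) = 3.8737
t = (x̄₁ - x̄₂) / SE = (72.34 - 81.96) / 3.8737 = -9.62 / 3.8737 = -2.483
p-value = 0.0168

Since p-value > α = 0.01, we fail to reject H₀.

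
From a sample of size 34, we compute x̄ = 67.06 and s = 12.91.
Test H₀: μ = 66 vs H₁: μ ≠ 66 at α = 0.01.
One-sample t-test:
H₀: μ = 66
H₁: μ ≠ 66
df = n - 1 = 33
t = (x̄ - μ₀) / (s/√n) = (67.06 - 66) / (12.91/√34) = 0.479
p-value = 0.6353

Since p-value > α = 0.01, we fail to reject H₀.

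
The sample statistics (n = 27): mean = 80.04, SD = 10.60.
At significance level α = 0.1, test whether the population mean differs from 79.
One-sample t-test:
H₀: μ = 79
H₁: μ ≠ 79
df = n - 1 = 26
t = (x̄ - μ₀) / (s/√n) = (80.04 - 79) / (10.60/√27) = 0.510
p-value = 0.6145

Since p-value > α = 0.1, we fail to reject H₀.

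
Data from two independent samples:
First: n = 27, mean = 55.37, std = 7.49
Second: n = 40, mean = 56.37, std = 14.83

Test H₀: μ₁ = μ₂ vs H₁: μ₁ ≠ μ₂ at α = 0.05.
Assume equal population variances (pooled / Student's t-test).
Student's two-sample t-test (equal variances):
H₀: μ₁ = μ₂
H₁: μ₁ ≠ μ₂
df = n₁ + n₂ - 2 = 65
Pooled variance s_p² = [(n₁-1)s₁² + (n₂-1)s₂²] / (n₁ + n₂ - 2) = [(26)(7.49²) + (39)(14.83²)] / 65 = 154.3974
SE = √(s_p²(1/n₁ + 1/n₂)) = √(154.3974 × (1/27 + 1/40)) = 3.0949
t = (x̄₁ - x̄₂) / SE = (55.37 - 56.37) / 3.0949 = -1.00 / 3.0949 = -0.323
p-value = 0.7476

Since p-value > α = 0.05, we fail to reject H₀.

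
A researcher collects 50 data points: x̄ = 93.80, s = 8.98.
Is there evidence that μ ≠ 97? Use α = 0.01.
One-sample t-test:
H₀: μ = 97
H₁: μ ≠ 97
df = n - 1 = 49
t = (x̄ - μ₀) / (s/√n) = (93.80 - 97) / (8.98/√50) = -2.520
p-value = 0.0151

Since p-value > α = 0.01, we fail to reject H₀.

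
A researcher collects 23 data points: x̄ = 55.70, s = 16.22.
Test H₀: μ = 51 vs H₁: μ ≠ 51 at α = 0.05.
One-sample t-test:
H₀: μ = 51
H₁: μ ≠ 51
df = n - 1 = 22
t = (x̄ - μ₀) / (s/√n) = (55.70 - 51) / (16.22/√23) = 1.390
p-value = 0.1785

Since p-value > α = 0.05, we fail to reject H₀.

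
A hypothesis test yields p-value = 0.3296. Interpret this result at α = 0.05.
Since p = 0.3296 > α = 0.05, fail to reject H₀.
There is insufficient evidence to reject the null hypothesis; the result is not statistically significant at the 0.05 level.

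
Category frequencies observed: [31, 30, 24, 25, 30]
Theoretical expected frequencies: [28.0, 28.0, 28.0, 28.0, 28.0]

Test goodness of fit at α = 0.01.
Chi-square goodness of fit test:
H₀: observed counts match expected distribution
H₁: observed counts differ from expected distribution
df = k - 1 = 4
χ² = Σ(O - E)²/E
   = (31 - 28.0)²/28.0 + (30 - 28.0)²/28.0 + (24 - 28.0)²/28.0 + (25 - 28.0)²/28.0 + (30 - 28.0)²/28.0
   = 0.321 + 0.143 + 0.571 + 0.321 + 0.143
   = 1.50
p-value = 0.8266

Since p-value > α = 0.01, we fail to reject H₀.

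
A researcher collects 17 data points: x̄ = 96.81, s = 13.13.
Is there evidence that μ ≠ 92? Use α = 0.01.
One-sample t-test:
H₀: μ = 92
H₁: μ ≠ 92
df = n - 1 = 16
t = (x̄ - μ₀) / (s/√n) = (96.81 - 92) / (13.13/√17) = 1.510
p-value = 0.1504

Since p-value > α = 0.01, we fail to reject H₀.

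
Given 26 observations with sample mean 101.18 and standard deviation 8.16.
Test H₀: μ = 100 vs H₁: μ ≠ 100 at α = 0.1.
One-sample t-test:
H₀: μ = 100
H₁: μ ≠ 100
df = n - 1 = 25
t = (x̄ - μ₀) / (s/√n) = (101.18 - 100) / (8.16/√26) = 0.737
p-value = 0.4678

Since p-value > α = 0.1, we fail to reject H₀.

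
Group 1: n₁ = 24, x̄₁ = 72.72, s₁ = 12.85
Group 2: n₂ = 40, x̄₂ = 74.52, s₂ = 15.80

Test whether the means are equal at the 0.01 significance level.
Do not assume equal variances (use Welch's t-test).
Welch's two-sample t-test:
H₀: μ₁ = μ₂
H₁: μ₁ ≠ μ₂
s₁²/n₁ = 12.85²/24 = 6.8801,  s₂²/n₂ = 15.80²/40 = 6.2410
SE = √(s₁²/n₁ + s₂²/n₂) = √(6.8801 + 6.2410) = 3.6223
df (Welch-Satterthwaite) = (s₁²/n₁ + s₂²/n₂)² / [(s₁²/n₁)²/(n₁-1) + (s₂²/n₂)²/(n₂-1)] ≈ 56.32
t = (x̄₁ - x̄₂) / SE = (72.72 - 74.52) / 3.6223 = -1.80 / 3.6223 = -0.497
p-value = 0.6212

Since p-value > α = 0.01, we fail to reject H₀.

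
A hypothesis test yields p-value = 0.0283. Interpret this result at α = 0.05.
Since p = 0.0283 < α = 0.05, reject H₀.
There is sufficient evidence to reject the null hypothesis; the result is statistically significant at the 0.05 level.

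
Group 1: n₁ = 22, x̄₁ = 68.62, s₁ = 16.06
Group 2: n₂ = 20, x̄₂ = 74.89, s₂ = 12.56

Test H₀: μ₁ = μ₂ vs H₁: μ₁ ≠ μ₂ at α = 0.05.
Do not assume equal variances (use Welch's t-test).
Welch's two-sample t-test:
H₀: μ₁ = μ₂
H₁: μ₁ ≠ μ₂
s₁²/n₁ = 16.06²/22 = 11.7238,  s₂²/n₂ = 12.56²/20 = 7.8877
SE = √(s₁²/n₁ + s₂²/n₂) = √(11.7238 + 7.8877) = 4.4285
df (Welch-Satterthwaite) = (s₁²/n₁ + s₂²/n₂)² / [(s₁²/n₁)²/(n₁-1) + (s₂²/n₂)²/(n₂-1)] ≈ 39.17
t = (x̄₁ - x̄₂) / SE = (68.62 - 74.89) / 4.4285 = -6.27 / 4.4285 = -1.416
p-value = 0.1647

Since p-value > α = 0.05, we fail to reject H₀.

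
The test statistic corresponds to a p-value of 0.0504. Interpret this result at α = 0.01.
Since p = 0.0504 > α = 0.01, fail to reject H₀.
There is insufficient evidence to reject the null hypothesis; the result is not statistically significant at the 0.01 level.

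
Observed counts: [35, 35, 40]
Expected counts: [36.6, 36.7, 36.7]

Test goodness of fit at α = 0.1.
Chi-square goodness of fit test:
H₀: observed counts match expected distribution
H₁: observed counts differ from expected distribution
df = k - 1 = 2
χ² = Σ(O - E)²/E
   = (35 - 36.6)²/36.6 + (35 - 36.7)²/36.7 + (40 - 36.7)²/36.7
   = 0.070 + 0.079 + 0.297
   = 0.45
p-value = 0.8003

Since p-value > α = 0.1, we fail to reject H₀.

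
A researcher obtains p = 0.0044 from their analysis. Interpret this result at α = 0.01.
Since p = 0.0044 < α = 0.01, reject H₀.
There is sufficient evidence to reject the null hypothesis; the result is statistically significant at the 0.01 level.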